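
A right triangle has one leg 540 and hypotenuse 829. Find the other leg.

a² = c² - b² = 687241 - 291600 = 395641
a = 629

629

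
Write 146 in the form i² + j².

We need to find integers i, j > 0 such that i² + j² = 146.
Trying i = 5: j² = 146 - 5² = 146 - 25 = 121
j = 11
Check: 5² + 11² = 25 + 121 = 146 ✓

146 = 5² + 11²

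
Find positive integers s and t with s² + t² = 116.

We need to find integers s, t > 0 such that s² + t² = 116.
Trying s = 4: t² = 116 - 4² = 116 - 16 = 100
t = 10
Check: 4² + 10² = 16 + 100 = 116 ✓

116 = 4² + 10²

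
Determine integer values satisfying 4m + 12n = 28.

Step 1: Check solvability.
gcd(4, 12) = 4
Since 4 divides 28, solutions exist.

Step 2: Apply extended Euclidean algorithm to find gcd.
We find integers such that 4*x0 + 12*y0 = 4

Step 3: Scale the particular solution.
Multiply by 28/4 = 7:
m = 7, n = 0

Step 4: Verify.
4*(7) + 12*(0) = 28 = 28 ✓

m = 7, n = 0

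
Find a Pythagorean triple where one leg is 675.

We need the other leg and hypotenuse such that 675² + x² = c².
Take x = 52, c = 677: 675² + 52² = 455625 + 2704 = 458329 = 677² ✓
Triple: (675, 52, 677)

(675, 52, 677)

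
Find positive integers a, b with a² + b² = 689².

We need a² + b² = 689² = 474721.
Trying: 561² + 400² = 314721 + 160000 = 474721 ✓

(561, 400, 689)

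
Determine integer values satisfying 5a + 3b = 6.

Step 1: Check solvability.
gcd(5, 3) = 1
Since 1 divides 6, solutions exist.

Step 2: Apply extended Euclidean algorithm to find gcd.
We find integers such that 5*x0 + 3*y0 = 1

Step 3: Scale the particular solution.
Multiply by 6/1 = 6:
a = -6, b = 12

Step 4: Verify.
5*(-6) + 3*(12) = 6 = 6 ✓

a = -6, b = 12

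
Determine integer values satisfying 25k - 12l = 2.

Step 1: Check solvability.
gcd(25, 12) = 1
Since 1 divides 2, solutions exist.

Step 2: Apply extended Euclidean algorithm to find gcd.
We find integers such that 25*x0 + 12*y0 = 1

Step 3: Scale the particular solution.
Multiply by 2/1 = 2:
k = 2, l = 4

Step 4: Verify.
25*(2) - 12*(4) = 2 = 2 ✓

k = 2, l = 4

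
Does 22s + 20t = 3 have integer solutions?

Step 1: Compute gcd(22, 20).
gcd(22, 20) = 2

Step 2: Check divisibility.
Does 2 divide 3? 3 = 2 x 1 + 1, so no.

By the theorem on linear Diophantine equations, 22s + 20t = 3 has integer solutions if and only if gcd(22, 20) divides 3. Since 2 does not divide 3, no solutions exist.

No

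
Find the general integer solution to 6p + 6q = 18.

Step 1: Compute gcd(6, 6) = 6.
Since 6 divides 18, solutions exist.

Step 2: Find a particular solution using extended Euclidean algorithm.
We get p₀ = 0, q₀ = 3.
Check: 6*0 + 6*3 = 18 = 18 ✓

Step 3: Write the general solution.
p = 0 + (6/6)t = 0 + 1t
q = 3 - (6/6)t = 3 - 1t
for any integer t.

p = 0 + 1t, q = 3 - 1t for integer t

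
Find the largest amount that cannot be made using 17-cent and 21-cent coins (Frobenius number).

For two coprime denominations a and b, the Frobenius number (largest value not representable as a non-negative combination) is ab - a - b.
Here gcd(17, 21) = 1, so they are coprime.
F(17, 21) = 17·21 - 17 - 21 = 357 - 38 = 319

319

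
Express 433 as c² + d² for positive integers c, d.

We need to find integers c, d > 0 such that c² + d² = 433.
Trying c = 12: d² = 433 - 12² = 433 - 144 = 289
d = 17
Check: 12² + 17² = 144 + 289 = 433 ✓

433 = 12² + 17²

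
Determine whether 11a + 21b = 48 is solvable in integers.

Step 1: Compute gcd(11, 21).
gcd(11, 21) = 1

Step 2: Check divisibility.
Does 1 divide 48? 48 = 1 x 48, so yes.

By the theorem on linear Diophantine equations, 11a + 21b = 48 has integer solutions if and only if gcd(11, 21) divides 48. Since 1 | 48, solutions exist.

Yes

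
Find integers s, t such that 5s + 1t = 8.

Step 1: Check solvability.
gcd(5, 1) = 1
Since 1 divides 8, solutions exist.

Step 2: Apply extended Euclidean algorithm to find gcd.
We find integers such that 5*x0 + 1*y0 = 1

Step 3: Scale the particular solution.
Multiply by 8/1 = 8:
s = 0, t = 8

Step 4: Verify.
5*(0) + 1*(8) = 8 = 8 ✓

s = 0, t = 8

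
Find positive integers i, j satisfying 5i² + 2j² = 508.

Try small values of i and check whether (508 - 5i²)/2 is a perfect square.
i = 10: 5·10² = 500, so 2j² = 508 - 500 = 8, giving j² = 4, j = 2.
Check: 5·10² + 2·2² = 500 + 8 = 508 ✓

i = 10, j = 2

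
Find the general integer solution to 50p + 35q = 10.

Step 1: Compute gcd(50, 35) = 5.
Since 5 divides 10, solutions exist.

Step 2: Find a particular solution using extended Euclidean algorithm.
We get p₀ = -4, q₀ = 6.
Check: 50*-4 + 35*6 = 10 = 10 ✓

Step 3: Write the general solution.
p = -4 + (35/5)t = -4 + 7t
q = 6 - (50/5)t = 6 - 10t
for any integer t.

p = -4 + 7t, q = 6 - 10t for integer t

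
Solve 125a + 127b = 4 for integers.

Step 1: Check solvability.
gcd(125, 127) = 1
Since 1 divides 4, solutions exist.

Step 2: Apply extended Euclidean algorithm to find gcd.
We find integers such that 125*x0 + 127*y0 = 1

Step 3: Scale the particular solution.
Multiply by 4/1 = 4:
a = 252, b = -248

Step 4: Verify.
125*(252) + 127*(-248) = 4 = 4 ✓

a = 252, b = -248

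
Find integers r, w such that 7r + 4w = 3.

Step 1: Check solvability.
gcd(7, 4) = 1
Since 1 divides 3, solutions exist.

Step 2: Apply extended Euclidean algorithm to find gcd.
We find integers such that 7*x0 + 4*y0 = 1

Step 3: Scale the particular solution.
Multiply by 3/1 = 3:
r = -3, w = 6

Step 4: Verify.
7*(-3) + 4*(6) = 3 = 3 ✓

r = -3, w = 6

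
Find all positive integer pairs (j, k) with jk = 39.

The positive divisors of 39 are: 1, 3, 13, 39.
Each divisor d gives the pair (d, 39/d):
(1, 39), (3, 13), (13, 3), (39, 1)

(1, 39), (3, 13), (13, 3), (39, 1)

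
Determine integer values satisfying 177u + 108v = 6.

Step 1: Check solvability.
gcd(177, 108) = 3
Since 3 divides 6, solutions exist.

Step 2: Apply extended Euclidean algorithm to find gcd.
We find integers such that 177*x0 + 108*y0 = 3

Step 3: Scale the particular solution.
Multiply by 6/3 = 2:
u = 22, v = -36

Step 4: Verify.
177*(22) + 108*(-36) = 6 = 6 ✓

u = 22, v = -36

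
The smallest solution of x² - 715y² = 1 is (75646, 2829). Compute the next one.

Solutions to x² - Dy² = 1 are generated by powers of (x₀ + y₀√D).
The next solution satisfies x₁ + y₁√715 = (x₀ + y₀√715)², giving:
x₁ = x₀² + 715y₀² = 75646² + 715·2829² = 5722317316 + 5722317315 = 11444634631
y₁ = 2x₀y₀ = 2·75646·2829 = 428005068

Verify: 11444634631² - 715·428005068² = 130979661837084506161 - 130979661837084506160 = 1 ✓

x = 11444634631, y = 428005068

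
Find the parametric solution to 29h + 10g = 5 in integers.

Step 1: Compute gcd(29, 10) = 1.
Since 1 divides 5, solutions exist.

Step 2: Find a particular solution using extended Euclidean algorithm.
We get h₀ = -5, g₀ = 15.
Check: 29*-5 + 10*15 = 5 = 5 ✓

Step 3: Write the general solution.
h = -5 + (10/1)t = -5 + 10t
g = 15 - (29/1)t = 15 - 29t
for any integer t.

h = -5 + 10t, g = 15 - 29t for integer t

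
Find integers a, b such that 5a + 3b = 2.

Step 1: Check solvability.
gcd(5, 3) = 1
Since 1 divides 2, solutions exist.

Step 2: Apply extended Euclidean algorithm to find gcd.
We find integers such that 5*x0 + 3*y0 = 1

Step 3: Scale the particular solution.
Multiply by 2/1 = 2:
a = -2, b = 4

Step 4: Verify.
5*(-2) + 3*(4) = 2 = 2 ✓

a = -2, b = 4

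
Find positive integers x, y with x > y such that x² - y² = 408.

Factor: x² - y² = (x+y)(x-y) = 408.
We need two factors of 408 with the same parity.
Use x+y = 204 and x-y = 2 (product 204·2 = 408).
Adding: 2x = 206, so x = 103.
Subtracting: 2y = 202, so y = 101.
Check: 103² - 101² = 10609 - 10201 = 408 ✓

x = 103, y = 101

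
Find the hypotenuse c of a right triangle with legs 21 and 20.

c² = a² + b² = 21² + 20² = 441 + 400 = 841
c = 29

29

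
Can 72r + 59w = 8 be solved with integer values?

Step 1: Compute gcd(72, 59).
gcd(72, 59) = 1

Step 2: Check divisibility.
Does 1 divide 8? 8 = 1 x 8, so yes.

By the theorem on linear Diophantine equations, 72r + 59w = 8 has integer solutions if and only if gcd(72, 59) divides 8. Since 1 | 8, solutions exist.

Yes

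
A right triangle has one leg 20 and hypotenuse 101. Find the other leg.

a² = c² - b² = 10201 - 400 = 9801
a = 99

99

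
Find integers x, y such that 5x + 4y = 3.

Step 1: Check solvability.
gcd(5, 4) = 1
Since 1 divides 3, solutions exist.

Step 2: Apply extended Euclidean algorithm to find gcd.
We find integers such that 5*x0 + 4*y0 = 1

Step 3: Scale the particular solution.
Multiply by 3/1 = 3:
x = 3, y = -3

Step 4: Verify.
5*(3) + 4*(-3) = 3 = 3 ✓

x = 3, y = -3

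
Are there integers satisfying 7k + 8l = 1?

Step 1: Compute gcd(7, 8).
gcd(7, 8) = 1

Step 2: Check divisibility.
Does 1 divide 1? 1 = 1 x 1, so yes.

By the theorem on linear Diophantine equations, 7k + 8l = 1 has integer solutions if and only if gcd(7, 8) divides 1. Since 1 | 1, solutions exist.

Yes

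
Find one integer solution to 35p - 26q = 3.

Step 1: Check solvability.
gcd(35, 26) = 1
Since 1 divides 3, solutions exist.

Step 2: Apply extended Euclidean algorithm to find gcd.
We find integers such that 35*x0 + 26*y0 = 1

Step 3: Scale the particular solution.
Multiply by 3/1 = 3:
p = 9, q = 12

Step 4: Verify.
35*(9) - 26*(12) = 3 = 3 ✓

p = 9, q = 12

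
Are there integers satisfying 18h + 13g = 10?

Step 1: Compute gcd(18, 13).
gcd(18, 13) = 1

Step 2: Check divisibility.
Does 1 divide 10? 10 = 1 x 10, so yes.

By the theorem on linear Diophantine equations, 18h + 13g = 10 has integer solutions if and only if gcd(18, 13) divides 10. Since 1 | 10, solutions exist.

Yes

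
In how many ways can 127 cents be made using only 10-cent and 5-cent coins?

We need non-negative integers (x, y) with 10x + 5y = 127.
For each x from 0 to 12, check if (127 - 10x) is a non-negative multiple of 5.
Solutions (x, y): none
Count: 0

0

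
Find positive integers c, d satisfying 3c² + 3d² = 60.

Try small values of c and check whether (60 - 3c²)/3 is a perfect square.
c = 2: 3·2² = 12, so 3d² = 60 - 12 = 48, giving d² = 16, d = 4.
Check: 3·2² + 3·4² = 12 + 48 = 60 ✓

c = 2, d = 4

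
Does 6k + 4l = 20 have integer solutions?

Step 1: Compute gcd(6, 4).
gcd(6, 4) = 2

Step 2: Check divisibility.
Does 2 divide 20? 20 = 2 x 10, so yes.

By the theorem on linear Diophantine equations, 6k + 4l = 20 has integer solutions if and only if gcd(6, 4) divides 20. Since 2 | 20, solutions exist.

Yes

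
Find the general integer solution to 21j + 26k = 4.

Step 1: Compute gcd(21, 26) = 1.
Since 1 divides 4, solutions exist.

Step 2: Find a particular solution using extended Euclidean algorithm.
We get j₀ = 20, k₀ = -16.
Check: 21*20 + 26*-16 = 4 = 4 ✓

Step 3: Write the general solution.
j = 20 + (26/1)t = 20 + 26t
k = -16 - (21/1)t = -16 - 21t
for any integer t.

j = 20 + 26t, k = -16 - 21t for integer t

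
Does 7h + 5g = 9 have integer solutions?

Step 1: Compute gcd(7, 5).
gcd(7, 5) = 1

Step 2: Check divisibility.
Does 1 divide 9? 9 = 1 x 9, so yes.

By the theorem on linear Diophantine equations, 7h + 5g = 9 has integer solutions if and only if gcd(7, 5) divides 9. Since 1 | 9, solutions exist.

Yes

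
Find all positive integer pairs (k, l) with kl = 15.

The positive divisors of 15 are: 1, 3, 5, 15.
Each divisor d gives the pair (d, 15/d):
(1, 15), (3, 5), (5, 3), (15, 1)

(1, 15), (3, 5), (5, 3), (15, 1)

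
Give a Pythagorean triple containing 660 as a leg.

We need the other leg and hypotenuse such that 660² + x² = c².
Take x = 259, c = 709: 660² + 259² = 435600 + 67081 = 502681 = 709² ✓
Triple: (259, 660, 709)

(259, 660, 709)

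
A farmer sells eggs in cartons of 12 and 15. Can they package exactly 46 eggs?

We need non-negative a, b with 12a + 15b = 46.
gcd(12, 15) = 3, and 3 does not divide 46.
No integer solutions exist.

No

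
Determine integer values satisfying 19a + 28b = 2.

Step 1: Check solvability.
gcd(19, 28) = 1
Since 1 divides 2, solutions exist.

Step 2: Apply extended Euclidean algorithm to find gcd.
We find integers such that 19*x0 + 28*y0 = 1

Step 3: Scale the particular solution.
Multiply by 2/1 = 2:
a = 6, b = -4

Step 4: Verify.
19*(6) + 28*(-4) = 2 = 2 ✓

a = 6, b = -4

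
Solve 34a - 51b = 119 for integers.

Step 1: Check solvability.
gcd(34, 51) = 17
Since 17 divides 119, solutions exist.

Step 2: Apply extended Euclidean algorithm to find gcd.
We find integers such that 34*x0 + 51*y0 = 17

Step 3: Scale the particular solution.
Multiply by 119/17 = 7:
a = -7, b = -7

Step 4: Verify.
34*(-7) - 51*(-7) = 119 = 119 ✓

a = -7, b = -7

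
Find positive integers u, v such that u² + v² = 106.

Search for u with 106 - u² a perfect square.
u = 5: 106 - 5² = 106 - 25 = 81 = 9² ✓
So u = 5, v = 9.

u = 5, v = 9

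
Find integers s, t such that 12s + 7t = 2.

Step 1: Check solvability.
gcd(12, 7) = 1
Since 1 divides 2, solutions exist.

Step 2: Apply extended Euclidean algorithm to find gcd.
We find integers such that 12*x0 + 7*y0 = 1

Step 3: Scale the particular solution.
Multiply by 2/1 = 2:
s = 6, t = -10

Step 4: Verify.
12*(6) + 7*(-10) = 2 = 2 ✓

s = 6, t = -10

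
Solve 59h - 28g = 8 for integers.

Step 1: Check solvability.
gcd(59, 28) = 1
Since 1 divides 8, solutions exist.

Step 2: Apply extended Euclidean algorithm to find gcd.
We find integers such that 59*x0 + 28*y0 = 1

Step 3: Scale the particular solution.
Multiply by 8/1 = 8:
h = -72, g = -152

Step 4: Verify.
59*(-72) - 28*(-152) = 8 = 8 ✓

h = -72, g = -152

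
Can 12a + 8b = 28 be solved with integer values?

Step 1: Compute gcd(12, 8).
gcd(12, 8) = 4

Step 2: Check divisibility.
Does 4 divide 28? 28 = 4 x 7, so yes.

By the theorem on linear Diophantine equations, 12a + 8b = 28 has integer solutions if and only if gcd(12, 8) divides 28. Since 4 | 28, solutions exist.

Yes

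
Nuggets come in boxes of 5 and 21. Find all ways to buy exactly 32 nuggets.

We need non-negative integers (x, y) with 5x + 21y = 32.
For each x in 0..6, check if 32 - 5x is a non-negative multiple of 21.
No x yields an integer y ≥ 0.

No solution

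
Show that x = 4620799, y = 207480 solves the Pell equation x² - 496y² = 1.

Compute x² = 4620799² = 21351783398401
Compute 496y² = 496·207480² = 496·43047950400 = 21351783398400
x² - 496y² = 21351783398401 - 21351783398400 = 1
Since this equals 1, (4620799, 207480) is a solution.

Yes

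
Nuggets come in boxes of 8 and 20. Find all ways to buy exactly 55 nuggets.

We need non-negative integers (x, y) with 8x + 20y = 55.
For each x in 0..6, check if 55 - 8x is a non-negative multiple of 20.
No x yields an integer y ≥ 0.

No solution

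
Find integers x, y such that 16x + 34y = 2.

Step 1: Check solvability.
gcd(16, 34) = 2
Since 2 divides 2, solutions exist.

Step 2: Apply extended Euclidean algorithm to find gcd.
We find integers such that 16*x0 + 34*y0 = 2

Step 3: Scale the particular solution.
Multiply by 2/2 = 1:
x = -2, y = 1

Step 4: Verify.
16*(-2) + 34*(1) = 2 = 2 ✓

x = -2, y = 1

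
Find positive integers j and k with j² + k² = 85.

We need to find integers j, k > 0 such that j² + k² = 85.
Trying j = 2: k² = 85 - 2² = 85 - 4 = 81
k = 9
Check: 2² + 9² = 4 + 81 = 85 ✓

85 = 2² + 9²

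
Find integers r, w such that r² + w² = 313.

We need to find integers r, w > 0 such that r² + w² = 313.
Trying r = 12: w² = 313 - 12² = 313 - 144 = 169
w = 13
Check: 12² + 13² = 144 + 169 = 313 ✓

313 = 12² + 13²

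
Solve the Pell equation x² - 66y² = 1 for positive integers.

We seek the smallest positive integers (x, y) with x² - 66y² = 1, i.e., x² = 66y² + 1.
Try successive y values:
y = 1: x² = 66·1² + 1 = 67, not a perfect square
y = 2: x² = 66·2² + 1 = 265, not a perfect square
y = 3: x² = 66·3² + 1 = 595, not a perfect square
... continuing the search (or via continued fractions) ...
y = 8: x² = 66·8² + 1 = 4225, x = 65 ✓

Verify: 65² - 66·8² = 4225 - 4224 = 1 ✓

x = 65, y = 8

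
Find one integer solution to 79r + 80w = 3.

Step 1: Check solvability.
gcd(79, 80) = 1
Since 1 divides 3, solutions exist.

Step 2: Apply extended Euclidean algorithm to find gcd.
We find integers such that 79*x0 + 80*y0 = 1

Step 3: Scale the particular solution.
Multiply by 3/1 = 3:
r = -3, w = 3

Step 4: Verify.
79*(-3) + 80*(3) = 3 = 3 ✓

r = -3, w = 3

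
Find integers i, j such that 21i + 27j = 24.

Step 1: Check solvability.
gcd(21, 27) = 3
Since 3 divides 24, solutions exist.

Step 2: Apply extended Euclidean algorithm to find gcd.
We find integers such that 21*x0 + 27*y0 = 3

Step 3: Scale the particular solution.
Multiply by 24/3 = 8:
i = 32, j = -24

Step 4: Verify.
21*(32) + 27*(-24) = 24 = 24 ✓

i = 32, j = -24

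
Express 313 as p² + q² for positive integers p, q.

We need to find integers p, q > 0 such that p² + q² = 313.
Trying p = 12: q² = 313 - 12² = 313 - 144 = 169
q = 13
Check: 12² + 13² = 144 + 169 = 313 ✓

313 = 12² + 13²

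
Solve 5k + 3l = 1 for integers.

Step 1: Check solvability.
gcd(5, 3) = 1
Since 1 divides 1, solutions exist.

Step 2: Apply extended Euclidean algorithm to find gcd.
We find integers such that 5*x0 + 3*y0 = 1

Step 3: Scale the particular solution.
Multiply by 1/1 = 1:
k = -1, l = 2

Step 4: Verify.
5*(-1) + 3*(2) = 1 = 1 ✓

k = -1, l = 2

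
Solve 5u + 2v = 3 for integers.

Step 1: Check solvability.
gcd(5, 2) = 1
Since 1 divides 3, solutions exist.

Step 2: Apply extended Euclidean algorithm to find gcd.
We find integers such that 5*x0 + 2*y0 = 1

Step 3: Scale the particular solution.
Multiply by 3/1 = 3:
u = 3, v = -6

Step 4: Verify.
5*(3) + 2*(-6) = 3 = 3 ✓

u = 3, v = -6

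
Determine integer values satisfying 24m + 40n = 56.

Step 1: Check solvability.
gcd(24, 40) = 8
Since 8 divides 56, solutions exist.

Step 2: Apply extended Euclidean algorithm to find gcd.
We find integers such that 24*x0 + 40*y0 = 8

Step 3: Scale the particular solution.
Multiply by 56/8 = 7:
m = 14, n = -7

Step 4: Verify.
24*(14) + 40*(-7) = 56 = 56 ✓

m = 14, n = -7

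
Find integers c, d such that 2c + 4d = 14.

Step 1: Check solvability.
gcd(2, 4) = 2
Since 2 divides 14, solutions exist.

Step 2: Apply extended Euclidean algorithm to find gcd.
We find integers such that 2*x0 + 4*y0 = 2

Step 3: Scale the particular solution.
Multiply by 14/2 = 7:
c = 7, d = 0

Step 4: Verify.
2*(7) + 4*(0) = 14 = 14 ✓

c = 7, d = 0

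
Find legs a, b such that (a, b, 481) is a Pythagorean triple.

We need a² + b² = 481² = 231361.
Trying: 31² + 480² = 961 + 230400 = 231361 ✓

(31, 480, 481)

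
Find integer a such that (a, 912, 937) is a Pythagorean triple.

a² = c² - b² = 937² - 912² = 877969 - 831744 = 46225
a = sqrt(46225) = 215

215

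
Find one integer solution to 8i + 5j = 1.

Step 1: Check solvability.
gcd(8, 5) = 1
Since 1 divides 1, solutions exist.

Step 2: Apply extended Euclidean algorithm to find gcd.
We find integers such that 8*x0 + 5*y0 = 1

Step 3: Scale the particular solution.
Multiply by 1/1 = 1:
i = 2, j = -3

Step 4: Verify.
8*(2) + 5*(-3) = 1 = 1 ✓

i = 2, j = -3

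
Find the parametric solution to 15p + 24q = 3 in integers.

Step 1: Compute gcd(15, 24) = 3.
Since 3 divides 3, solutions exist.

Step 2: Find a particular solution using extended Euclidean algorithm.
We get p₀ = -3, q₀ = 2.
Check: 15*-3 + 24*2 = 3 = 3 ✓

Step 3: Write the general solution.
p = -3 + (24/3)t = -3 + 8t
q = 2 - (15/3)t = 2 - 5t
for any integer t.

p = -3 + 8t, q = 2 - 5t for integer t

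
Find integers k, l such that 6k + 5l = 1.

Step 1: Check solvability.
gcd(6, 5) = 1
Since 1 divides 1, solutions exist.

Step 2: Apply extended Euclidean algorithm to find gcd.
We find integers such that 6*x0 + 5*y0 = 1

Step 3: Scale the particular solution.
Multiply by 1/1 = 1:
k = 1, l = -1

Step 4: Verify.
6*(1) + 5*(-1) = 1 = 1 ✓

k = 1, l = -1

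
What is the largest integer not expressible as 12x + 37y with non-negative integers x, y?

For two coprime denominations a and b, the Frobenius number (largest value not representable as a non-negative combination) is ab - a - b.
Here gcd(12, 37) = 1, so they are coprime.
F(12, 37) = 12·37 - 12 - 37 = 444 - 49 = 395

395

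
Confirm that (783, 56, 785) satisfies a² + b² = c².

Compute a² + b² = 783² + 56² = 613089 + 3136 = 616225
Compute c² = 785² = 616225
Since 616225 = 616225, confirmed.

Yes, it is a Pythagorean triple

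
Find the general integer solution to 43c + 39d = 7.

Step 1: Compute gcd(43, 39) = 1.
Since 1 divides 7, solutions exist.

Step 2: Find a particular solution using extended Euclidean algorithm.
We get c₀ = 70, d₀ = -77.
Check: 43*70 + 39*-77 = 7 = 7 ✓

Step 3: Write the general solution.
c = 70 + (39/1)t = 70 + 39t
d = -77 - (43/1)t = -77 - 43t
for any integer t.

c = 70 + 39t, d = -77 - 43t for integer t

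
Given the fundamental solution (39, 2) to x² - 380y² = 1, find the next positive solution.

Solutions to x² - Dy² = 1 are generated by powers of (x₀ + y₀√D).
The next solution satisfies x₁ + y₁√380 = (x₀ + y₀√380)², giving:
x₁ = x₀² + 380y₀² = 39² + 380·2² = 1521 + 1520 = 3041
y₁ = 2x₀y₀ = 2·39·2 = 156

Verify: 3041² - 380·156² = 9247681 - 9247680 = 1 ✓

x = 3041, y = 156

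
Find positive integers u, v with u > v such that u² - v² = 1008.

Factor: u² - v² = (u+v)(u-v) = 1008.
We need two factors of 1008 with the same parity.
Use u+v = 504 and u-v = 2 (product 504·2 = 1008).
Adding: 2u = 506, so u = 253.
Subtracting: 2v = 502, so v = 251.
Check: 253² - 251² = 64009 - 63001 = 1008 ✓

u = 253, v = 251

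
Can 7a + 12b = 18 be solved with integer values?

Step 1: Compute gcd(7, 12).
gcd(7, 12) = 1

Step 2: Check divisibility.
Does 1 divide 18? 18 = 1 x 18, so yes.

By the theorem on linear Diophantine equations, 7a + 12b = 18 has integer solutions if and only if gcd(7, 12) divides 18. Since 1 | 18, solutions exist.

Yes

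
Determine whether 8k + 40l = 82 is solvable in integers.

Step 1: Compute gcd(8, 40).
gcd(8, 40) = 8

Step 2: Check divisibility.
Does 8 divide 82? 82 = 8 x 10 + 2, so no.

By the theorem on linear Diophantine equations, 8k + 40l = 82 has integer solutions if and only if gcd(8, 40) divides 82. Since 8 does not divide 82, no solutions exist.

No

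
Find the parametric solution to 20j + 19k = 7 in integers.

Step 1: Compute gcd(20, 19) = 1.
Since 1 divides 7, solutions exist.

Step 2: Find a particular solution using extended Euclidean algorithm.
We get j₀ = 7, k₀ = -7.
Check: 20*7 + 19*-7 = 7 = 7 ✓

Step 3: Write the general solution.
j = 7 + (19/1)t = 7 + 19t
k = -7 - (20/1)t = -7 - 20t
for any integer t.

j = 7 + 19t, k = -7 - 20t for integer t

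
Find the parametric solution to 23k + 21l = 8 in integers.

Step 1: Compute gcd(23, 21) = 1.
Since 1 divides 8, solutions exist.

Step 2: Find a particular solution using extended Euclidean algorithm.
We get k₀ = -80, l₀ = 88.
Check: 23*-80 + 21*88 = 8 = 8 ✓

Step 3: Write the general solution.
k = -80 + (21/1)t = -80 + 21t
l = 88 - (23/1)t = 88 - 23t
for any integer t.

k = -80 + 21t, l = 88 - 23t for integer t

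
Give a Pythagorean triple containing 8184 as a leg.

We need the other leg and hypotenuse such that 8184² + x² = c².
Take x = 512, c = 8200: 8184² + 512² = 66977856 + 262144 = 67240000 = 8200² ✓
Triple: (8184, 512, 8200)

(8184, 512, 8200)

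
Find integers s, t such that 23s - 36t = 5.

Step 1: Check solvability.
gcd(23, 36) = 1
Since 1 divides 5, solutions exist.

Step 2: Apply extended Euclidean algorithm to find gcd.
We find integers such that 23*x0 + 36*y0 = 1

Step 3: Scale the particular solution.
Multiply by 5/1 = 5:
s = 55, t = 35

Step 4: Verify.
23*(55) - 36*(35) = 5 = 5 ✓

s = 55, t = 35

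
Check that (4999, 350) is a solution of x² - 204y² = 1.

Compute x² = 4999² = 24990001
Compute 204y² = 204·350² = 204·122500 = 24990000
x² - 204y² = 24990001 - 24990000 = 1
Since this equals 1, (4999, 350) is a solution.

Yes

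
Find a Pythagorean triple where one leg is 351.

We need the other leg and hypotenuse such that 351² + x² = c².
Take x = 280, c = 449: 351² + 280² = 123201 + 78400 = 201601 = 449² ✓
Triple: (351, 280, 449)

(351, 280, 449)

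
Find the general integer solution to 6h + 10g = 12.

Step 1: Compute gcd(6, 10) = 2.
Since 2 divides 12, solutions exist.

Step 2: Find a particular solution using extended Euclidean algorithm.
We get h₀ = 12, g₀ = -6.
Check: 6*12 + 10*-6 = 12 = 12 ✓

Step 3: Write the general solution.
h = 12 + (10/2)t = 12 + 5t
g = -6 - (6/2)t = -6 - 3t
for any integer t.

h = 12 + 5t, g = -6 - 3t for integer t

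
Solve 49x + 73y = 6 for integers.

Step 1: Check solvability.
gcd(49, 73) = 1
Since 1 divides 6, solutions exist.

Step 2: Apply extended Euclidean algorithm to find gcd.
We find integers such that 49*x0 + 73*y0 = 1

Step 3: Scale the particular solution.
Multiply by 6/1 = 6:
x = 18, y = -12

Step 4: Verify.
49*(18) + 73*(-12) = 6 = 6 ✓

x = 18, y = -12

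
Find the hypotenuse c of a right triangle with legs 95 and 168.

c² = a² + b² = 95² + 168² = 9025 + 28224 = 37249
c = sqrt(37249) = 193

193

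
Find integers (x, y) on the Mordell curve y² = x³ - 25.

Try small integer x values and check whether x³ - 25 is a perfect square.
x = 5: x³ - 25 = 5³ - 25 = 125 - 25 = 100
Is 100 a perfect square? 10² = 100 ✓
So (x, y) = (5, 10) is a solution.

x = 5, y = 10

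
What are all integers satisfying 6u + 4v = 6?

Step 1: Compute gcd(6, 4) = 2.
Since 2 divides 6, solutions exist.

Step 2: Find a particular solution using extended Euclidean algorithm.
We get u₀ = 3, v₀ = -3.
Check: 6*3 + 4*-3 = 6 = 6 ✓

Step 3: Write the general solution.
u = 3 + (4/2)t = 3 + 2t
v = -3 - (6/2)t = -3 - 3t
for any integer t.

u = 3 + 2t, v = -3 - 3t for integer t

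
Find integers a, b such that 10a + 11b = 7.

Step 1: Check solvability.
gcd(10, 11) = 1
Since 1 divides 7, solutions exist.

Step 2: Apply extended Euclidean algorithm to find gcd.
We find integers such that 10*x0 + 11*y0 = 1

Step 3: Scale the particular solution.
Multiply by 7/1 = 7:
a = -7, b = 7

Step 4: Verify.
10*(-7) + 11*(7) = 7 = 7 ✓

a = -7, b = 7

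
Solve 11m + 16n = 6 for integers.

Step 1: Check solvability.
gcd(11, 16) = 1
Since 1 divides 6, solutions exist.

Step 2: Apply extended Euclidean algorithm to find gcd.
We find integers such that 11*x0 + 16*y0 = 1

Step 3: Scale the particular solution.
Multiply by 6/1 = 6:
m = 18, n = -12

Step 4: Verify.
11*(18) + 16*(-12) = 6 = 6 ✓

m = 18, n = -12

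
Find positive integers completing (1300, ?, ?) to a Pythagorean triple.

We need the other leg and hypotenuse such that 1300² + x² = c².
Take x = 912, c = 1588: 1300² + 912² = 1690000 + 831744 = 2521744 = 1588² ✓
Triple: (1300, 912, 1588)

(1300, 912, 1588)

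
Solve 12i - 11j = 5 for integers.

Step 1: Check solvability.
gcd(12, 11) = 1
Since 1 divides 5, solutions exist.

Step 2: Apply extended Euclidean algorithm to find gcd.
We find integers such that 12*x0 + 11*y0 = 1

Step 3: Scale the particular solution.
Multiply by 5/1 = 5:
i = 5, j = 5

Step 4: Verify.
12*(5) - 11*(5) = 5 = 5 ✓

i = 5, j = 5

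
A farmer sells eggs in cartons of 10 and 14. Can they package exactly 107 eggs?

We need non-negative a, b with 10a + 14b = 107.
gcd(10, 14) = 2, and 2 does not divide 107.
No integer solutions exist.

No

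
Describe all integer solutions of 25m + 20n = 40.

Step 1: Compute gcd(25, 20) = 5.
Since 5 divides 40, solutions exist.

Step 2: Find a particular solution using extended Euclidean algorithm.
We get m₀ = 8, n₀ = -8.
Check: 25*8 + 20*-8 = 40 = 40 ✓

Step 3: Write the general solution.
m = 8 + (20/5)t = 8 + 4t
n = -8 - (25/5)t = -8 - 5t
for any integer t.

m = 8 + 4t, n = -8 - 5t for integer t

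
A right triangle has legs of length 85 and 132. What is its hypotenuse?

c² = a² + b² = 85² + 132² = 7225 + 17424 = 24649
c = 157

157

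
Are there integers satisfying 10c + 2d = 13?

Step 1: Compute gcd(10, 2).
gcd(10, 2) = 2

Step 2: Check divisibility.
Does 2 divide 13? 13 = 2 x 6 + 1, so no.

By the theorem on linear Diophantine equations, 10c + 2d = 13 has integer solutions if and only if gcd(10, 2) divides 13. Since 2 does not divide 13, no solutions exist.

No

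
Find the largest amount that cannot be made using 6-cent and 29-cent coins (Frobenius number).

For two coprime denominations a and b, the Frobenius number (largest value not representable as a non-negative combination) is ab - a - b.
Here gcd(6, 29) = 1, so they are coprime.
F(6, 29) = 6·29 - 6 - 29 = 174 - 35 = 139

139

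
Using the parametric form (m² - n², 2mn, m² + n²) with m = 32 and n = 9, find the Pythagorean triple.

a = m² - n² = 1024 - 81 = 943
b = 2mn = 2·32·9 = 576
c = m² + n² = 1024 + 81 = 1105
Verify: 943² + 576² = 889249 + 331776 = 1221025 = 1105² ✓

(943, 576, 1105)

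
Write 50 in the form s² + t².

We need to find integers s, t > 0 such that s² + t² = 50.
Trying s = 1: t² = 50 - 1² = 50 - 1 = 49
t = 7
Check: 1² + 7² = 1 + 49 = 50 ✓

50 = 1² + 7²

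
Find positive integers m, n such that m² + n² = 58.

Search for m with 58 - m² a perfect square.
m = 3: 58 - 3² = 58 - 9 = 49 = 7² ✓
So m = 3, n = 7.

m = 3, n = 7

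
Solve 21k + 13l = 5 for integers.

Step 1: Check solvability.
gcd(21, 13) = 1
Since 1 divides 5, solutions exist.

Step 2: Apply extended Euclidean algorithm to find gcd.
We find integers such that 21*x0 + 13*y0 = 1

Step 3: Scale the particular solution.
Multiply by 5/1 = 5:
k = 25, l = -40

Step 4: Verify.
21*(25) + 13*(-40) = 5 = 5 ✓

k = 25, l = -40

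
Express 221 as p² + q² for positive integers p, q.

We need to find integers p, q > 0 such that p² + q² = 221.
Trying p = 5: q² = 221 - 5² = 221 - 25 = 196
q = 14
Check: 5² + 14² = 25 + 196 = 221 ✓

221 = 5² + 14²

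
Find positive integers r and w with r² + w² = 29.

We need to find integers r, w > 0 such that r² + w² = 29.
Trying r = 2: w² = 29 - 2² = 29 - 4 = 25
w = 5
Check: 2² + 5² = 4 + 25 = 29 ✓

29 = 2² + 5²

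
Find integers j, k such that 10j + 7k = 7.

Step 1: Check solvability.
gcd(10, 7) = 1
Since 1 divides 7, solutions exist.

Step 2: Apply extended Euclidean algorithm to find gcd.
We find integers such that 10*x0 + 7*y0 = 1

Step 3: Scale the particular solution.
Multiply by 7/1 = 7:
j = -14, k = 21

Step 4: Verify.
10*(-14) + 7*(21) = 7 = 7 ✓

j = -14, k = 21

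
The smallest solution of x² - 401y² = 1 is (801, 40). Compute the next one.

Solutions to x² - Dy² = 1 are generated by powers of (x₀ + y₀√D).
The next solution satisfies x₁ + y₁√401 = (x₀ + y₀√401)², giving:
x₁ = x₀² + 401y₀² = 801² + 401·40² = 641601 + 641600 = 1283201
y₁ = 2x₀y₀ = 2·801·40 = 64080

Verify: 1283201² - 401·64080² = 1646604806401 - 1646604806400 = 1 ✓

x = 1283201, y = 64080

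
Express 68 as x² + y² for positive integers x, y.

We need to find integers x, y > 0 such that x² + y² = 68.
Trying x = 2: y² = 68 - 2² = 68 - 4 = 64
y = 8
Check: 2² + 8² = 4 + 64 = 68 ✓

68 = 2² + 8²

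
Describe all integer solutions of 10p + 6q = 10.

Step 1: Compute gcd(10, 6) = 2.
Since 2 divides 10, solutions exist.

Step 2: Find a particular solution using extended Euclidean algorithm.
We get p₀ = -5, q₀ = 10.
Check: 10*-5 + 6*10 = 10 = 10 ✓

Step 3: Write the general solution.
p = -5 + (6/2)t = -5 + 3t
q = 10 - (10/2)t = 10 - 5t
for any integer t.

p = -5 + 3t, q = 10 - 5t for integer t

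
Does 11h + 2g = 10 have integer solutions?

Step 1: Compute gcd(11, 2).
gcd(11, 2) = 1

Step 2: Check divisibility.
Does 1 divide 10? 10 = 1 x 10, so yes.

By the theorem on linear Diophantine equations, 11h + 2g = 10 has integer solutions if and only if gcd(11, 2) divides 10. Since 1 | 10, solutions exist.

Yes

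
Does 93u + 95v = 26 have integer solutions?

Step 1: Compute gcd(93, 95).
gcd(93, 95) = 1

Step 2: Check divisibility.
Does 1 divide 26? 26 = 1 x 26, so yes.

By the theorem on linear Diophantine equations, 93u + 95v = 26 has integer solutions if and only if gcd(93, 95) divides 26. Since 1 | 26, solutions exist.

Yes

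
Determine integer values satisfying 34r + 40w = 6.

Step 1: Check solvability.
gcd(34, 40) = 2
Since 2 divides 6, solutions exist.

Step 2: Apply extended Euclidean algorithm to find gcd.
We find integers such that 34*x0 + 40*y0 = 2

Step 3: Scale the particular solution.
Multiply by 6/2 = 3:
r = -21, w = 18

Step 4: Verify.
34*(-21) + 40*(18) = 6 = 6 ✓

r = -21, w = 18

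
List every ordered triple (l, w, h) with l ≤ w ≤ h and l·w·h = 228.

Iterate l from 1 to ⌊228^(1/3)⌋. For each l dividing 228, iterate w ≥ l with w dividing 228/l, and set h = 228/(l·w).
Triples found (10): (1×1×228), (1×2×114), (1×3×76), (1×4×57), (1×6×38), (1×12×19), (2×2×57), (2×3×38), (2×6×19), (3×4×19)

(1×1×228), (1×2×114), (1×3×76), (1×4×57), (1×6×38), (1×12×19), (2×2×57), (2×3×38), (2×6×19), (3×4×19)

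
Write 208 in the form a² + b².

We need to find integers a, b > 0 such that a² + b² = 208.
Trying a = 8: b² = 208 - 8² = 208 - 64 = 144
b = 12
Check: 8² + 12² = 64 + 144 = 208 ✓

208 = 8² + 12²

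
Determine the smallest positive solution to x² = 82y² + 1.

We seek the smallest positive integers (x, y) with x² - 82y² = 1, i.e., x² = 82y² + 1.
Try successive y values:
y = 1: x² = 82·1² + 1 = 83, not a perfect square
y = 2: x² = 82·2² + 1 = 329, not a perfect square
y = 3: x² = 82·3² + 1 = 739, not a perfect square
... continuing the search (or via continued fractions) ...
y = 18: x² = 82·18² + 1 = 26569, x = 163 ✓

Verify: 163² - 82·18² = 26569 - 26568 = 1 ✓

x = 163, y = 18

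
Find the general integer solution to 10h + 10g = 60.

Step 1: Compute gcd(10, 10) = 10.
Since 10 divides 60, solutions exist.

Step 2: Find a particular solution using extended Euclidean algorithm.
We get h₀ = 0, g₀ = 6.
Check: 10*0 + 10*6 = 60 = 60 ✓

Step 3: Write the general solution.
h = 0 + (10/10)t = 0 + 1t
g = 6 - (10/10)t = 6 - 1t
for any integer t.

h = 0 + 1t, g = 6 - 1t for integer t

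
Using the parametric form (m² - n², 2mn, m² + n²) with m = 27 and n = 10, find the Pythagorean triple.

a = m² - n² = 729 - 100 = 629
b = 2mn = 2·27·10 = 540
c = m² + n² = 729 + 100 = 829
Verify: 629² + 540² = 395641 + 291600 = 687241 = 829² ✓

(629, 540, 829)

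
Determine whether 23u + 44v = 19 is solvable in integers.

Step 1: Compute gcd(23, 44).
gcd(23, 44) = 1

Step 2: Check divisibility.
Does 1 divide 19? 19 = 1 x 19, so yes.

By the theorem on linear Diophantine equations, 23u + 44v = 19 has integer solutions if and only if gcd(23, 44) divides 19. Since 1 | 19, solutions exist.

Yes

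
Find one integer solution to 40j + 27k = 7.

Step 1: Check solvability.
gcd(40, 27) = 1
Since 1 divides 7, solutions exist.

Step 2: Apply extended Euclidean algorithm to find gcd.
We find integers such that 40*x0 + 27*y0 = 1

Step 3: Scale the particular solution.
Multiply by 7/1 = 7:
j = -14, k = 21

Step 4: Verify.
40*(-14) + 27*(21) = 7 = 7 ✓

j = -14, k = 21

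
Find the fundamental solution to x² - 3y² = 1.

We seek the smallest positive integers (x, y) with x² - 3y² = 1, i.e., x² = 3y² + 1.
Try successive y values:
y = 1: x² = 3·1² + 1 = 4, x = 2 ✓

Verify: 2² - 3·1² = 4 - 3 = 1 ✓

x = 2, y = 1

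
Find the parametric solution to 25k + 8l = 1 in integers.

Step 1: Compute gcd(25, 8) = 1.
Since 1 divides 1, solutions exist.

Step 2: Find a particular solution using extended Euclidean algorithm.
We get k₀ = 1, l₀ = -3.
Check: 25*1 + 8*-3 = 1 = 1 ✓

Step 3: Write the general solution.
k = 1 + (8/1)t = 1 + 8t
l = -3 - (25/1)t = -3 - 25t
for any integer t.

k = 1 + 8t, l = -3 - 25t for integer t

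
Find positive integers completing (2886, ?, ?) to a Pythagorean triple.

We need the other leg and hypotenuse such that 2886² + x² = c².
Take x = 3600, c = 4614: 2886² + 3600² = 8328996 + 12960000 = 21288996 = 4614² ✓
Triple: (2886, 3600, 4614)

(2886, 3600, 4614)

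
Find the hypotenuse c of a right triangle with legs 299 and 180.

c² = a² + b² = 299² + 180² = 89401 + 32400 = 121801
c = 349

349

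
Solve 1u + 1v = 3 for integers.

Step 1: Check solvability.
gcd(1, 1) = 1
Since 1 divides 3, solutions exist.

Step 2: Apply extended Euclidean algorithm to find gcd.
We find integers such that 1*x0 + 1*y0 = 1

Step 3: Scale the particular solution.
Multiply by 3/1 = 3:
u = 0, v = 3

Step 4: Verify.
1*(0) + 1*(3) = 3 = 3 ✓

u = 0, v = 3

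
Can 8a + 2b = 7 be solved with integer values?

Step 1: Compute gcd(8, 2).
gcd(8, 2) = 2

Step 2: Check divisibility.
Does 2 divide 7? 7 = 2 x 3 + 1, so no.

By the theorem on linear Diophantine equations, 8a + 2b = 7 has integer solutions if and only if gcd(8, 2) divides 7. Since 2 does not divide 7, no solutions exist.

No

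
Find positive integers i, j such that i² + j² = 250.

Search for i with 250 - i² a perfect square.
i = 5: 250 - 5² = 250 - 25 = 225 = 15² ✓
So i = 5, j = 15.

i = 5, j = 15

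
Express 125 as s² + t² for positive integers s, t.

We need to find integers s, t > 0 such that s² + t² = 125.
Trying s = 2: t² = 125 - 2² = 125 - 4 = 121
t = 11
Check: 2² + 11² = 4 + 121 = 125 ✓

125 = 2² + 11²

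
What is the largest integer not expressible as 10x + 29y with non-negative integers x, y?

For two coprime denominations a and b, the Frobenius number (largest value not representable as a non-negative combination) is ab - a - b.
Here gcd(10, 29) = 1, so they are coprime.
F(10, 29) = 10·29 - 10 - 29 = 290 - 39 = 251

251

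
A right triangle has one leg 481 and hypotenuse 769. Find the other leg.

b² = c² - a² = 591361 - 231361 = 360000
b = 600

600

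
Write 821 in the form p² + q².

We need to find integers p, q > 0 such that p² + q² = 821.
Trying p = 14: q² = 821 - 14² = 821 - 196 = 625
q = 25
Check: 14² + 25² = 196 + 625 = 821 ✓

821 = 14² + 25²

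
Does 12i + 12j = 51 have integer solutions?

Step 1: Compute gcd(12, 12).
gcd(12, 12) = 12

Step 2: Check divisibility.
Does 12 divide 51? 51 = 12 x 4 + 3, so no.

By the theorem on linear Diophantine equations, 12i + 12j = 51 has integer solutions if and only if gcd(12, 12) divides 51. Since 12 does not divide 51, no solutions exist.

No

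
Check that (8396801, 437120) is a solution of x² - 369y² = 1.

Compute x² = 8396801² = 70506267033601
Compute 369y² = 369·437120² = 369·191073894400 = 70506267033600
x² - 369y² = 70506267033601 - 70506267033600 = 1
Since this equals 1, (8396801, 437120) is a solution.

Yes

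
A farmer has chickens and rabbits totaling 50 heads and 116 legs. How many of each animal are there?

Let c = chickens, r = rabbits.
Heads: c + r = 50
Legs: 2c + 4r = 116
From the first equation, c = 50 - r. Substitute:
2(50 - r) + 4r = 116
100 + 2r = 116
r = (116 - 100)/2 = 8
c = 50 - 8 = 42

Chickens: 42, Rabbits: 8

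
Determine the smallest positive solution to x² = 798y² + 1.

We seek the smallest positive integers (x, y) with x² - 798y² = 1, i.e., x² = 798y² + 1.
Try successive y values:
y = 1: x² = 798·1² + 1 = 799, not a perfect square
y = 2: x² = 798·2² + 1 = 3193, not a perfect square
y = 3: x² = 798·3² + 1 = 7183, not a perfect square
... continuing the search (or via continued fractions) ...
y = 4: x² = 798·4² + 1 = 12769, x = 113 ✓

Verify: 113² - 798·4² = 12769 - 12768 = 1 ✓

x = 113, y = 4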